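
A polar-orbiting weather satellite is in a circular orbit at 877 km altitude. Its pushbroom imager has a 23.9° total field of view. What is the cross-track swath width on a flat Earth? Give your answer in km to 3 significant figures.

Half-angle = 23.9°/2 = 11.95°.
Swath width ≈ 2h·tan(θ/2) = 2 × 877 × tan(11.95°) = 371.2 km.

371 km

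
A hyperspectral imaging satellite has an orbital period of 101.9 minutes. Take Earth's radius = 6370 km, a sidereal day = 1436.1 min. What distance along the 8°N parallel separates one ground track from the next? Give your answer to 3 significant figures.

2810 km

T = 101.9 min = 6114.0 s.
Node shift per orbit = (6114.0/86166) × 360° = 25.54°.
Equatorial spacing = 25.54 × 111.2 km/° = 2840 km.
At 8° latitude, spacing = 2840 × cos(8°) = 2812 km.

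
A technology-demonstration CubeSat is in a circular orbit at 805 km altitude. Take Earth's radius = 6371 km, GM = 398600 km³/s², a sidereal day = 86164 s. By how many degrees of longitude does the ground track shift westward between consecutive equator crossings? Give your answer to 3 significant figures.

25.3°

Semi-major axis a = 6371 + 805 = 7176 km. Period T = 2π√(a³/μ) = 2π√(7176³/398600) = 6049.7 s = 100.83 min.
During one orbit Earth rotates (6049.7 / 86164) × 360° = 25.28°.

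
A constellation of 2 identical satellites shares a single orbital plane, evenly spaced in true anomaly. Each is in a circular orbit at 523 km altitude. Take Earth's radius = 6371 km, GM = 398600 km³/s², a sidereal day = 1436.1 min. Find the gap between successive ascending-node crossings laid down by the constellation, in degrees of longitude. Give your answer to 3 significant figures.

11.9°

Semi-major axis a = 6371 + 523 = 6894 km. Period T = 2π√(a³/μ) = 2π√(6894³/398600) = 5696.6 s = 94.94 min.
Single-satellite node shift = (5696.6/86166) × 360° = 23.80°.
With 2 satellites evenly phased, successive equator crossings are 23.80/2 = 11.900° apart.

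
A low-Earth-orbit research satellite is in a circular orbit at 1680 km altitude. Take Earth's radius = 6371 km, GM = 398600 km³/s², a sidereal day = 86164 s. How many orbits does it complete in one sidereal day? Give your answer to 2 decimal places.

11.99

Semi-major axis a = 6371 + 1680 = 8051 km. Period T = 2π√(a³/μ) = 2π√(8051³/398600) = 7189.3 s = 119.82 min.
Orbits per sidereal day = 86164 / 7189.3 = 11.985.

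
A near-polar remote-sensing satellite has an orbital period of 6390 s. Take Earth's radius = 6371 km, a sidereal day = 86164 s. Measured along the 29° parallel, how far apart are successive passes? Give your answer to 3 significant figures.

2600 km

Node shift per orbit = (6390.0/86164) × 360° = 26.70°.
Equatorial spacing = 26.70 × 111.2 km/° = 2969 km.
At 29° latitude, spacing = 2969 × cos(29°) = 2596 km.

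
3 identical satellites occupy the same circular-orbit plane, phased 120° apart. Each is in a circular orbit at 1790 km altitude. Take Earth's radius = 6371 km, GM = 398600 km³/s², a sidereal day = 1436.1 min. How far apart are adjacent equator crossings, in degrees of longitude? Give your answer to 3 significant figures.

Semi-major axis a = 6371 + 1790 = 8161 km. Period T = 2π√(a³/μ) = 2π√(8161³/398600) = 7337.1 s = 122.29 min.
Single-satellite node shift = (7337.1/86166) × 360° = 30.65°.
With 3 satellites evenly phased, successive equator crossings are 30.65/3 = 10.218° apart.

10.2°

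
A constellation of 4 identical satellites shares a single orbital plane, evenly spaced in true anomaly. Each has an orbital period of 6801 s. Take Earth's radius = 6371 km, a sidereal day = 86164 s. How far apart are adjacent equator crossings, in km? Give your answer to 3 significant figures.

Single-satellite node shift = (6801.0/86164) × 360° = 28.42°.
With 4 satellites evenly phased, successive equator crossings are 28.42/4 = 7.104° apart.
That is 7.104 × 111.2 = 790 km at the equator.

790 km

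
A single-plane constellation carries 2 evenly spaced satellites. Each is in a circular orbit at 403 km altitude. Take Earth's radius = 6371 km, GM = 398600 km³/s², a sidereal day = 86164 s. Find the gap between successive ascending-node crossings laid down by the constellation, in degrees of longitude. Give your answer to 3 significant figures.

Semi-major axis a = 6371 + 403 = 6774 km. Period T = 2π√(a³/μ) = 2π√(6774³/398600) = 5548.5 s = 92.48 min.
Single-satellite node shift = (5548.5/86164) × 360° = 23.18°.
With 2 satellites evenly phased, successive equator crossings are 23.18/2 = 11.591° apart.

11.6°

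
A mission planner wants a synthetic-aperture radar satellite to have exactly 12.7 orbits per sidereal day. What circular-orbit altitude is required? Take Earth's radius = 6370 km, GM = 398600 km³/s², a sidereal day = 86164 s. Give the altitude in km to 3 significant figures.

Required period T = 86164 / 12.7 = 6784.6 s.
From T = 2π√(a³/μ): a = (μ T²/4π²)^(1/3) = (398600 × 6784.6² / 4π²)^(1/3) = 7746 km.
Altitude h = a − R = 7746 − 6370 = 1376 km.

1380 km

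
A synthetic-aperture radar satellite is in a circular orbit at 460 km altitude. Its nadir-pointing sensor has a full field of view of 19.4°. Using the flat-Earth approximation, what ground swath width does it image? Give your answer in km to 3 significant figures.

Half-angle = 19.4°/2 = 9.7°.
Swath width ≈ 2h·tan(θ/2) = 2 × 460 × tan(9.7°) = 157.3 km.

157 km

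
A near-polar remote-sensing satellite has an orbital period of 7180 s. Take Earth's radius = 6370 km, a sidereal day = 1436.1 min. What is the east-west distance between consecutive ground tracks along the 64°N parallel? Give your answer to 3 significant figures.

Node shift per orbit = (7180.0/86166) × 360° = 30.00°.
Equatorial spacing = 30.00 × 111.2 km/° = 3335 km.
At 64° latitude, spacing = 3335 × cos(64°) = 1462 km.

1460 km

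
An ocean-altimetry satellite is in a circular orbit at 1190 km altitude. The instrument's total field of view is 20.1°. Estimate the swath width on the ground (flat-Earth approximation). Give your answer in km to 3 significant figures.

Half-angle = 20.1°/2 = 10.05°.
Swath width ≈ 2h·tan(θ/2) = 2 × 1190 × tan(10.05°) = 421.8 km.

422 km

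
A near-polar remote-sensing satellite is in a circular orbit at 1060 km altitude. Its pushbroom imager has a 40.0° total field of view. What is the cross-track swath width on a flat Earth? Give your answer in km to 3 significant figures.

772 km

Half-angle = 40.0°/2 = 20°.
Swath width ≈ 2h·tan(θ/2) = 2 × 1060 × tan(20°) = 771.6 km.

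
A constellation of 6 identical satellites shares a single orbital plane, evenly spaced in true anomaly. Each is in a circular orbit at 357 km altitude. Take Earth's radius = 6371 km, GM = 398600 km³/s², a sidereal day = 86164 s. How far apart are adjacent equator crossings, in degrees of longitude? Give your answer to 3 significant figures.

3.82°

Semi-major axis a = 6371 + 357 = 6728 km. Period T = 2π√(a³/μ) = 2π√(6728³/398600) = 5492.1 s = 91.54 min.
Single-satellite node shift = (5492.1/86164) × 360° = 22.95°.
With 6 satellites evenly phased, successive equator crossings are 22.95/6 = 3.824° apart.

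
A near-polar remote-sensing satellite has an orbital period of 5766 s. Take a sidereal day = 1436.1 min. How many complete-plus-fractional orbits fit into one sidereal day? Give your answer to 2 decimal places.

14.94

Orbits per sidereal day = 86166 / 5766.0 = 14.944.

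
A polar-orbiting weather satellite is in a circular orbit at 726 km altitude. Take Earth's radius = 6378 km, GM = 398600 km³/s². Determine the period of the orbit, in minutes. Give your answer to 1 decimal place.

99.3 min

Semi-major axis a = 6378 + 726 = 7104 km. Period T = 2π√(a³/μ) = 2π√(7104³/398600) = 5958.9 s = 99.31 min.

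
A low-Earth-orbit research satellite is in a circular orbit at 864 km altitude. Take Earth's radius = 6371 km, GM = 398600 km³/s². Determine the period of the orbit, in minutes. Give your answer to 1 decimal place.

Semi-major axis a = 6371 + 864 = 7235 km. Period T = 2π√(a³/μ) = 2π√(7235³/398600) = 6124.5 s = 102.07 min.

102.1 min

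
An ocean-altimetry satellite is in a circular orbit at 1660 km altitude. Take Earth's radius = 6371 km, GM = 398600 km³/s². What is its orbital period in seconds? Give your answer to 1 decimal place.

Semi-major axis a = 6371 + 1660 = 8031 km. Period T = 2π√(a³/μ) = 2π√(8031³/398600) = 7162.5 s = 119.38 min.

7162.5 seconds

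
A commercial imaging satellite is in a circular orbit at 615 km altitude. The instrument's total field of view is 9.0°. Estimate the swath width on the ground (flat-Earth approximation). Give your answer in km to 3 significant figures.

Half-angle = 9.0°/2 = 4.5°.
Swath width ≈ 2h·tan(θ/2) = 2 × 615 × tan(4.5°) = 96.8 km.

96.8 km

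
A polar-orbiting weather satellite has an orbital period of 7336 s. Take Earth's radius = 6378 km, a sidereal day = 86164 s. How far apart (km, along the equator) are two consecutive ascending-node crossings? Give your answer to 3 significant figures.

3410 km

During one orbit Earth rotates (7336.0 / 86164) × 360° = 30.65°.
At the equator that is 30.65° × (2π·6378/360) km/° = 30.65 × 111.3 = 3412 km.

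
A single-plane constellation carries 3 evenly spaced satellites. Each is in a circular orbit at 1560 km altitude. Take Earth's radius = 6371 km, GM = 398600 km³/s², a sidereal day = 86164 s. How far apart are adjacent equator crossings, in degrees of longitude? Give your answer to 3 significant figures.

9.79°

Semi-major axis a = 6371 + 1560 = 7931 km. Period T = 2π√(a³/μ) = 2π√(7931³/398600) = 7029.2 s = 117.15 min.
Single-satellite node shift = (7029.2/86164) × 360° = 29.37°.
With 3 satellites evenly phased, successive equator crossings are 29.37/3 = 9.789° apart.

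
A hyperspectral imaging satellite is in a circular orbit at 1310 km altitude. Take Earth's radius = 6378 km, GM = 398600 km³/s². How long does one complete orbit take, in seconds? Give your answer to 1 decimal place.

Semi-major axis a = 6378 + 1310 = 7688 km. Period T = 2π√(a³/μ) = 2π√(7688³/398600) = 6708.6 s = 111.81 min.

6708.6 seconds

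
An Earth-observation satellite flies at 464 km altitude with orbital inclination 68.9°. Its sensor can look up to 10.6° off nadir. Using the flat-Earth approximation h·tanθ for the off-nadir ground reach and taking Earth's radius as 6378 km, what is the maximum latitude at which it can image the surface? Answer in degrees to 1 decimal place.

For a prograde orbit the ground track reaches latitude ±i = ±68.9°.
Sensor half-swath on the ground ≈ 464·tan(10.6°) = 87 km = 0.78° of latitude.
Maximum observable latitude ≈ 68.9 + 0.78 = 69.7°.

69.7°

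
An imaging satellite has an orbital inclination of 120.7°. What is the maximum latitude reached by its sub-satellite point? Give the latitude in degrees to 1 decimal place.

59.3°

Retrograde orbit: the ground track reaches ±(180° − i) = ±(180 − 120.7) = ±59.3°.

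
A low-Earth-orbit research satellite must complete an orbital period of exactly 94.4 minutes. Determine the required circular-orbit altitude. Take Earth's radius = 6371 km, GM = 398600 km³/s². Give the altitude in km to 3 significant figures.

497 km

T = 94.4 min = 5664.0 s.
From T = 2π√(a³/μ): a = (μ T²/4π²)^(1/3) = (398600 × 5664.0² / 4π²)^(1/3) = 6868 km.
Altitude h = a − R = 6868 − 6371 = 497 km.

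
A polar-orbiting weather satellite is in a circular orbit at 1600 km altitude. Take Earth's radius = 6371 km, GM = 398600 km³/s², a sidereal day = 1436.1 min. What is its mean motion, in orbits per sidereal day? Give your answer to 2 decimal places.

Semi-major axis a = 6371 + 1600 = 7971 km. Period T = 2π√(a³/μ) = 2π√(7971³/398600) = 7082.4 s = 118.04 min.
Orbits per sidereal day = 86166 / 7082.4 = 12.166.

12.17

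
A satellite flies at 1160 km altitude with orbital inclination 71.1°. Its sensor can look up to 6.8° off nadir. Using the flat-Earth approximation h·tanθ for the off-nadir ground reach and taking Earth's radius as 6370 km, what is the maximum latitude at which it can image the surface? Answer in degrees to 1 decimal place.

For a prograde orbit the ground track reaches latitude ±i = ±71.1°.
Sensor half-swath on the ground ≈ 1160·tan(6.8°) = 138 km = 1.24° of latitude.
Maximum observable latitude ≈ 71.1 + 1.24 = 72.3°.

72.3°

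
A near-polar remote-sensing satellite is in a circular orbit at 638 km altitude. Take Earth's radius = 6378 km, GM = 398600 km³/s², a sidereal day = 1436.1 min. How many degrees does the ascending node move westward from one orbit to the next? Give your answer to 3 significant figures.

Semi-major axis a = 6378 + 638 = 7016 km. Period T = 2π√(a³/μ) = 2π√(7016³/398600) = 5848.5 s = 97.48 min.
During one orbit Earth rotates (5848.5 / 86166) × 360° = 24.43°.

24.4°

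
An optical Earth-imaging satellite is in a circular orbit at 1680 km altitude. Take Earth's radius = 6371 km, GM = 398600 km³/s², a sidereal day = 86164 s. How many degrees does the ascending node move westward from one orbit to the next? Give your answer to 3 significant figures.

Semi-major axis a = 6371 + 1680 = 8051 km. Period T = 2π√(a³/μ) = 2π√(8051³/398600) = 7189.3 s = 119.82 min.
During one orbit Earth rotates (7189.3 / 86164) × 360° = 30.04°.

30.0°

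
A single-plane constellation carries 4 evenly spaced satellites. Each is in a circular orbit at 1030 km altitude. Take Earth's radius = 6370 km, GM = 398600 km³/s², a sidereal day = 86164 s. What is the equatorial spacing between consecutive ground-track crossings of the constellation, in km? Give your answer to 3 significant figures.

736 km

Semi-major axis a = 6370 + 1030 = 7400 km. Period T = 2π√(a³/μ) = 2π√(7400³/398600) = 6335.2 s = 105.59 min.
Single-satellite node shift = (6335.2/86164) × 360° = 26.47°.
With 4 satellites evenly phased, successive equator crossings are 26.47/4 = 6.617° apart.
That is 6.617 × 111.2 = 736 km at the equator.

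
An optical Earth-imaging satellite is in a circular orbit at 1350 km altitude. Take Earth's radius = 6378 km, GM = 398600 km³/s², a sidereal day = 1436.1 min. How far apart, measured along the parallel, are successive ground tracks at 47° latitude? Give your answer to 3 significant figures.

Semi-major axis a = 6378 + 1350 = 7728 km. Period T = 2π√(a³/μ) = 2π√(7728³/398600) = 6761.0 s = 112.68 min.
Node shift per orbit = (6761.0/86166) × 360° = 28.25°.
Equatorial spacing = 28.25 × 111.3 km/° = 3144 km.
At 47° latitude, spacing = 3144 × cos(47°) = 2144 km.

2140 km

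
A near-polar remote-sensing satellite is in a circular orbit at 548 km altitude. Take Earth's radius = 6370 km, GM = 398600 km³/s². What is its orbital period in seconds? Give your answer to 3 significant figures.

5730 seconds

Semi-major axis a = 6370 + 548 = 6918 km. Period T = 2π√(a³/μ) = 2π√(6918³/398600) = 5726.4 s = 95.44 min.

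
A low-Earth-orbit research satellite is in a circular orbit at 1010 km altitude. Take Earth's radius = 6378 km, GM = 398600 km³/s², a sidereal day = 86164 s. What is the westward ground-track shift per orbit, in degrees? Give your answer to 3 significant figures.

26.4°

Semi-major axis a = 6378 + 1010 = 7388 km. Period T = 2π√(a³/μ) = 2π√(7388³/398600) = 6319.8 s = 105.33 min.
During one orbit Earth rotates (6319.8 / 86164) × 360° = 26.40°.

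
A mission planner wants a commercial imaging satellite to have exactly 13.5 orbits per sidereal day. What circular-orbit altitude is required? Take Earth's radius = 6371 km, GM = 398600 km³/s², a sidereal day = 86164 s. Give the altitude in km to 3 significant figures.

Required period T = 86164 / 13.5 = 6382.5 s.
From T = 2π√(a³/μ): a = (μ T²/4π²)^(1/3) = (398600 × 6382.5² / 4π²)^(1/3) = 7437 km.
Altitude h = a − R = 7437 − 6371 = 1066 km.

1070 km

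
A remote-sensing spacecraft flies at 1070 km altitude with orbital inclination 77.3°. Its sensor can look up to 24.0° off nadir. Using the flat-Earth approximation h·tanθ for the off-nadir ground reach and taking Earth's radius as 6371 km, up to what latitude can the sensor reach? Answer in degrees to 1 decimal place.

81.6°

For a prograde orbit the ground track reaches latitude ±i = ±77.3°.
Sensor half-swath on the ground ≈ 1070·tan(24.0°) = 476 km = 4.28° of latitude.
Maximum observable latitude ≈ 77.3 + 4.28 = 81.6°.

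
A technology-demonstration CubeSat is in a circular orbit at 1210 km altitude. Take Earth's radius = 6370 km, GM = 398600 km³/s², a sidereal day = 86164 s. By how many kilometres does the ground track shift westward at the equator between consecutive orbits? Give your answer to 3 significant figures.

3050 km

Semi-major axis a = 6370 + 1210 = 7580 km. Period T = 2π√(a³/μ) = 2π√(7580³/398600) = 6567.7 s = 109.46 min.
During one orbit Earth rotates (6567.7 / 86164) × 360° = 27.44°.
At the equator that is 27.44° × (2π·6370/360) km/° = 27.44 × 111.2 = 3051 km.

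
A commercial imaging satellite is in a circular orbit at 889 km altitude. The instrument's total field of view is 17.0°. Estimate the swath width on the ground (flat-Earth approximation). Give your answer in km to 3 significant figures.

266 km

Half-angle = 17.0°/2 = 8.5°.
Swath width ≈ 2h·tan(θ/2) = 2 × 889 × tan(8.5°) = 265.7 km.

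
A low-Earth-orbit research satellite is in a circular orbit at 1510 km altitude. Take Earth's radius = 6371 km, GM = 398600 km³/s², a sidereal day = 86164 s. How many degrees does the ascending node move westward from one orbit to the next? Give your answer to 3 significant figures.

Semi-major axis a = 6371 + 1510 = 7881 km. Period T = 2π√(a³/μ) = 2π√(7881³/398600) = 6962.8 s = 116.05 min.
During one orbit Earth rotates (6962.8 / 86164) × 360° = 29.09°.

29.1°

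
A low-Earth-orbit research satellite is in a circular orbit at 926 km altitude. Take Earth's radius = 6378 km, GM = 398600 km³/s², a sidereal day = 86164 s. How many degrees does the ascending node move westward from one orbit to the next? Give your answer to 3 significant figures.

26.0°

Semi-major axis a = 6378 + 926 = 7304 km. Period T = 2π√(a³/μ) = 2π√(7304³/398600) = 6212.3 s = 103.54 min.
During one orbit Earth rotates (6212.3 / 86164) × 360° = 25.96°.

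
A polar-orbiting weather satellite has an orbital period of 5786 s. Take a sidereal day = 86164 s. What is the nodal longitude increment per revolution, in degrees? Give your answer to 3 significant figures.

During one orbit Earth rotates (5786.0 / 86164) × 360° = 24.17°.

24.2°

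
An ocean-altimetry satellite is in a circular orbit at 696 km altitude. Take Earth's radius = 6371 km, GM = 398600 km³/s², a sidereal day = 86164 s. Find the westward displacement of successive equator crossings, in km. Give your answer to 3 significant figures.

Semi-major axis a = 6371 + 696 = 7067 km. Period T = 2π√(a³/μ) = 2π√(7067³/398600) = 5912.4 s = 98.54 min.
During one orbit Earth rotates (5912.4 / 86164) × 360° = 24.70°.
At the equator that is 24.70° × (2π·6371/360) km/° = 24.70 × 111.2 = 2747 km.

2750 km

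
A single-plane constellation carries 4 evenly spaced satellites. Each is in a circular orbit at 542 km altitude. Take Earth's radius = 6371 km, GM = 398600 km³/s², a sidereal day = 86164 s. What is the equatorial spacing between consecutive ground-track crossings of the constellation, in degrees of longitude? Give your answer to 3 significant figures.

Semi-major axis a = 6371 + 542 = 6913 km. Period T = 2π√(a³/μ) = 2π√(6913³/398600) = 5720.2 s = 95.34 min.
Single-satellite node shift = (5720.2/86164) × 360° = 23.90°.
With 4 satellites evenly phased, successive equator crossings are 23.90/4 = 5.975° apart.

5.97°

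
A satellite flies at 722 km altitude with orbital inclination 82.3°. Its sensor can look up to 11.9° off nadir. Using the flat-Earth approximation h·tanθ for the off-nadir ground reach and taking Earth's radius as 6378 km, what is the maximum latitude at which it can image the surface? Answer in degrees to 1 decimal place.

For a prograde orbit the ground track reaches latitude ±i = ±82.3°.
Sensor half-swath on the ground ≈ 722·tan(11.9°) = 152 km = 1.37° of latitude.
Maximum observable latitude ≈ 82.3 + 1.37 = 83.7°.

83.7°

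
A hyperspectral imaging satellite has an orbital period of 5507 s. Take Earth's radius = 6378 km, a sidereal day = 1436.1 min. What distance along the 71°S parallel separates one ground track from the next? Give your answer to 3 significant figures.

Node shift per orbit = (5507.0/86166) × 360° = 23.01°.
Equatorial spacing = 23.01 × 111.3 km/° = 2561 km.
At 71° latitude, spacing = 2561 × cos(71°) = 834 km.

834 km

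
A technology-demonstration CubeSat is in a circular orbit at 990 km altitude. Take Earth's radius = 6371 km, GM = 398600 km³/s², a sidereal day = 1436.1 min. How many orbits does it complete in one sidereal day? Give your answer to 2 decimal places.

13.71

Semi-major axis a = 6371 + 990 = 7361 km. Period T = 2π√(a³/μ) = 2π√(7361³/398600) = 6285.2 s = 104.75 min.
Orbits per sidereal day = 86166 / 6285.2 = 13.709.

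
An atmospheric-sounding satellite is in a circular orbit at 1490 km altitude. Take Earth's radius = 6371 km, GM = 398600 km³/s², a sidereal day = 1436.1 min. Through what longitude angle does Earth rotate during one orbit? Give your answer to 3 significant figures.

Semi-major axis a = 6371 + 1490 = 7861 km. Period T = 2π√(a³/μ) = 2π√(7861³/398600) = 6936.3 s = 115.61 min.
During one orbit Earth rotates (6936.3 / 86166) × 360° = 28.98°.

29.0°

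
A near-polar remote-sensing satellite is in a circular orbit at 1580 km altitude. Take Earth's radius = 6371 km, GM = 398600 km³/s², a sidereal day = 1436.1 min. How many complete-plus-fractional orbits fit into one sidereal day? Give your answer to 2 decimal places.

12.21

Semi-major axis a = 6371 + 1580 = 7951 km. Period T = 2π√(a³/μ) = 2π√(7951³/398600) = 7055.8 s = 117.60 min.
Orbits per sidereal day = 86166 / 7055.8 = 12.212.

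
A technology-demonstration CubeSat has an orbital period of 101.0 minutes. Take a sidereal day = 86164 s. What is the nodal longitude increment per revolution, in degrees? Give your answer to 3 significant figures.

25.3°

T = 101.0 min = 6060.0 s.
During one orbit Earth rotates (6060.0 / 86164) × 360° = 25.32°.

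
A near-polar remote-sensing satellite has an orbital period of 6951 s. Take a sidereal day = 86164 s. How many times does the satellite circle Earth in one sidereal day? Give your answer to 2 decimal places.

12.40

Orbits per sidereal day = 86164 / 6951.0 = 12.396.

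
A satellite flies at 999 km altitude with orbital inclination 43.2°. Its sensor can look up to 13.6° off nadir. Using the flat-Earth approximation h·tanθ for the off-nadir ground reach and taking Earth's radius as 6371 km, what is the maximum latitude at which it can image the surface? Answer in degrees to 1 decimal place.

45.4°

For a prograde orbit the ground track reaches latitude ±i = ±43.2°.
Sensor half-swath on the ground ≈ 999·tan(13.6°) = 242 km = 2.17° of latitude.
Maximum observable latitude ≈ 43.2 + 2.17 = 45.4°.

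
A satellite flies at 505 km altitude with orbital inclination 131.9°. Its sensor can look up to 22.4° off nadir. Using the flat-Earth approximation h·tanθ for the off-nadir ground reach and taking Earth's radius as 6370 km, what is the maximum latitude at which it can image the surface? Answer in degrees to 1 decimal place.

50.0°

Retrograde orbit: the ground track reaches ±(180° − i) = ±(180 − 131.9) = ±48.1°.
Sensor half-swath on the ground ≈ 505·tan(22.4°) = 208 km = 1.87° of latitude.
Maximum observable latitude ≈ 48.1 + 1.87 = 50.0°.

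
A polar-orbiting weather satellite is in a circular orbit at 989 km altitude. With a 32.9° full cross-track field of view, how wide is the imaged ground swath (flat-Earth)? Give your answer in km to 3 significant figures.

Half-angle = 32.9°/2 = 16.45°.
Swath width ≈ 2h·tan(θ/2) = 2 × 989 × tan(16.45°) = 584.0 km.

584 km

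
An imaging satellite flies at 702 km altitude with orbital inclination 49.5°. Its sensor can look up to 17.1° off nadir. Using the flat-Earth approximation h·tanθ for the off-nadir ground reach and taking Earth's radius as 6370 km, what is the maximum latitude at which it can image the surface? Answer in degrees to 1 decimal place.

51.4°

For a prograde orbit the ground track reaches latitude ±i = ±49.5°.
Sensor half-swath on the ground ≈ 702·tan(17.1°) = 216 km = 1.94° of latitude.
Maximum observable latitude ≈ 49.5 + 1.94 = 51.4°.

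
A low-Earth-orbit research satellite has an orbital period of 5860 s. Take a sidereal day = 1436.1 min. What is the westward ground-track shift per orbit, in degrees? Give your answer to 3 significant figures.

During one orbit Earth rotates (5860.0 / 86166) × 360° = 24.48°.

24.5°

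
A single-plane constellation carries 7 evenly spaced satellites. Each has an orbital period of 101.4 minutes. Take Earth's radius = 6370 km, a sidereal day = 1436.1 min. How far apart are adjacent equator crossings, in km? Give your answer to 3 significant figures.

T = 101.4 min = 6084.0 s.
Single-satellite node shift = (6084.0/86166) × 360° = 25.42°.
With 7 satellites evenly phased, successive equator crossings are 25.42/7 = 3.631° apart.
That is 3.631 × 111.2 = 404 km at the equator.

404 km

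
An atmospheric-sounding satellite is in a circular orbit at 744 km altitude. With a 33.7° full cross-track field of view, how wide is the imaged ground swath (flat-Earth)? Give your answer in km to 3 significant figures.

451 km

Half-angle = 33.7°/2 = 16.85°.
Swath width ≈ 2h·tan(θ/2) = 2 × 744 × tan(16.85°) = 450.7 km.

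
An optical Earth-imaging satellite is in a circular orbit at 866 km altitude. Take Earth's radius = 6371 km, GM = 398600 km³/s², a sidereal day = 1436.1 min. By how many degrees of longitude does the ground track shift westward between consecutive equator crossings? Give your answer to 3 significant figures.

25.6°

Semi-major axis a = 6371 + 866 = 7237 km. Period T = 2π√(a³/μ) = 2π√(7237³/398600) = 6127.0 s = 102.12 min.
During one orbit Earth rotates (6127.0 / 86166) × 360° = 25.60°.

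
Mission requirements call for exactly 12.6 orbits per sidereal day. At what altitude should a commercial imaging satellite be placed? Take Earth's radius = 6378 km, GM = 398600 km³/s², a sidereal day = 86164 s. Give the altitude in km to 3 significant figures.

Required period T = 86164 / 12.6 = 6838.4 s.
From T = 2π√(a³/μ): a = (μ T²/4π²)^(1/3) = (398600 × 6838.4² / 4π²)^(1/3) = 7787 km.
Altitude h = a − R = 7787 − 6378 = 1409 km.

1410 km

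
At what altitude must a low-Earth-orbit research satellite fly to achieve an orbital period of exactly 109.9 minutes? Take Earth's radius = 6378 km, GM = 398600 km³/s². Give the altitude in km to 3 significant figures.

1220 km

T = 109.9 min = 6594.0 s.
From T = 2π√(a³/μ): a = (μ T²/4π²)^(1/3) = (398600 × 6594.0² / 4π²)^(1/3) = 7600 km.
Altitude h = a − R = 7600 − 6378 = 1222 km.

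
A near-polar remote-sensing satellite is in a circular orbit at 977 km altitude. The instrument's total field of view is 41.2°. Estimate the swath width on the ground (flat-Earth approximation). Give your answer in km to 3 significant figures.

Half-angle = 41.2°/2 = 20.6°.
Swath width ≈ 2h·tan(θ/2) = 2 × 977 × tan(20.6°) = 734.5 km.

734 km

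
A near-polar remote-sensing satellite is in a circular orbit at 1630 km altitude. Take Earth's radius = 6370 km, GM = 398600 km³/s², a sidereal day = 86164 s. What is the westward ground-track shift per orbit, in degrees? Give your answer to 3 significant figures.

Semi-major axis a = 6370 + 1630 = 8000 km. Period T = 2π√(a³/μ) = 2π√(8000³/398600) = 7121.1 s = 118.68 min.
During one orbit Earth rotates (7121.1 / 86164) × 360° = 29.75°.

29.8°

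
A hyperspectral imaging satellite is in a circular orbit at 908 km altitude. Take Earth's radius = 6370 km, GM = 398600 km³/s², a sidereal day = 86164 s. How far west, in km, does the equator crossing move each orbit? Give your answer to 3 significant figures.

2870 km

Semi-major axis a = 6370 + 908 = 7278 km. Period T = 2π√(a³/μ) = 2π√(7278³/398600) = 6179.2 s = 102.99 min.
During one orbit Earth rotates (6179.2 / 86164) × 360° = 25.82°.
At the equator that is 25.82° × (2π·6370/360) km/° = 25.82 × 111.2 = 2870 km.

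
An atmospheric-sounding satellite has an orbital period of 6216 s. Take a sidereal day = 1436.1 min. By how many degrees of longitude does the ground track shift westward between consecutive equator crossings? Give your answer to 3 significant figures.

During one orbit Earth rotates (6216.0 / 86166) × 360° = 25.97°.

26.0°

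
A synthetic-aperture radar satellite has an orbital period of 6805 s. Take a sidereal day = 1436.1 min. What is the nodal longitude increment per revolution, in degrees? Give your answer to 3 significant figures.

During one orbit Earth rotates (6805.0 / 86166) × 360° = 28.43°.

28.4°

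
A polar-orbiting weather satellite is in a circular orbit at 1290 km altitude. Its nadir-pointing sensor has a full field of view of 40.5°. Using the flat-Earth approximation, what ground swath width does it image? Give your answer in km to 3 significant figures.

952 km

Half-angle = 40.5°/2 = 20.25°.
Swath width ≈ 2h·tan(θ/2) = 2 × 1290 × tan(20.25°) = 951.8 km.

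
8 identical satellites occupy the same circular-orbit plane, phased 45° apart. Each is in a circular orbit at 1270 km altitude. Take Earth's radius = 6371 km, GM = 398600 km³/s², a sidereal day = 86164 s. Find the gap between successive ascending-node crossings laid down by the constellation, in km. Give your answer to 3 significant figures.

386 km

Semi-major axis a = 6371 + 1270 = 7641 km. Period T = 2π√(a³/μ) = 2π√(7641³/398600) = 6647.2 s = 110.79 min.
Single-satellite node shift = (6647.2/86164) × 360° = 27.77°.
With 8 satellites evenly phased, successive equator crossings are 27.77/8 = 3.472° apart.
That is 3.472 × 111.2 = 386 km at the equator.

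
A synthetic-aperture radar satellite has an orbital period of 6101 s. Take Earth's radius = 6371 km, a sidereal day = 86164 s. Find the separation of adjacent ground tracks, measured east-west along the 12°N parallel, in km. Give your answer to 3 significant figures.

Node shift per orbit = (6101.0/86164) × 360° = 25.49°.
Equatorial spacing = 25.49 × 111.2 km/° = 2834 km.
At 12° latitude, spacing = 2834 × cos(12°) = 2772 km.

2770 km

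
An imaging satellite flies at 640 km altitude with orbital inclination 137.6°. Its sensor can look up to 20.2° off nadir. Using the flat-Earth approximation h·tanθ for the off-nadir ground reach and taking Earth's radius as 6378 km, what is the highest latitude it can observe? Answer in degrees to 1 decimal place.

Retrograde orbit: the ground track reaches ±(180° − i) = ±(180 − 137.6) = ±42.4°.
Sensor half-swath on the ground ≈ 640·tan(20.2°) = 235 km = 2.12° of latitude.
Maximum observable latitude ≈ 42.4 + 2.12 = 44.5°.

44.5°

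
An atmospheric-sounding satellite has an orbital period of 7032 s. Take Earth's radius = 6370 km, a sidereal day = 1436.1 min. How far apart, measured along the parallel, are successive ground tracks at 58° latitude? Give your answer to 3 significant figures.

Node shift per orbit = (7032.0/86166) × 360° = 29.38°.
Equatorial spacing = 29.38 × 111.2 km/° = 3266 km.
At 58° latitude, spacing = 3266 × cos(58°) = 1731 km.

1730 km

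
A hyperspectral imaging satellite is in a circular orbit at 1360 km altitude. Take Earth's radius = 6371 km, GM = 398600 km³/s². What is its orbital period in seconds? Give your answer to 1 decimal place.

Semi-major axis a = 6371 + 1360 = 7731 km. Period T = 2π√(a³/μ) = 2π√(7731³/398600) = 6765.0 s = 112.75 min.

6765.0 seconds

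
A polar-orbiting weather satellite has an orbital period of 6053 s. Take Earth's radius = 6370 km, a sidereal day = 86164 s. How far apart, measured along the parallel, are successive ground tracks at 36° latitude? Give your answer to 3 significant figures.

2270 km

Node shift per orbit = (6053.0/86164) × 360° = 25.29°.
Equatorial spacing = 25.29 × 111.2 km/° = 2812 km.
At 36° latitude, spacing = 2812 × cos(36°) = 2275 km.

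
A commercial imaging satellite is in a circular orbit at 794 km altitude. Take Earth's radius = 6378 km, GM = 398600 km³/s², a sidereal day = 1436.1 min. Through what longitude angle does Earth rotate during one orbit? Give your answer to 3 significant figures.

Semi-major axis a = 6378 + 794 = 7172 km. Period T = 2π√(a³/μ) = 2π√(7172³/398600) = 6044.7 s = 100.74 min.
During one orbit Earth rotates (6044.7 / 86166) × 360° = 25.25°.

25.3°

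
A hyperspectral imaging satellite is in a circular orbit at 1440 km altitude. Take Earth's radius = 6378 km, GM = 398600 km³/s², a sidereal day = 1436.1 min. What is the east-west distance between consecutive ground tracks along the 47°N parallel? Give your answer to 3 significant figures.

2180 km

Semi-major axis a = 6378 + 1440 = 7818 km. Period T = 2π√(a³/μ) = 2π√(7818³/398600) = 6879.5 s = 114.66 min.
Node shift per orbit = (6879.5/86166) × 360° = 28.74°.
Equatorial spacing = 28.74 × 111.3 km/° = 3200 km.
At 47° latitude, spacing = 3200 × cos(47°) = 2182 km.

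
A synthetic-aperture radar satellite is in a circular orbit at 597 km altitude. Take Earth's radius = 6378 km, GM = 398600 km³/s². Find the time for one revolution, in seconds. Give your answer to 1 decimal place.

Semi-major axis a = 6378 + 597 = 6975 km. Period T = 2π√(a³/μ) = 2π√(6975³/398600) = 5797.3 s = 96.62 min.

5797.3 seconds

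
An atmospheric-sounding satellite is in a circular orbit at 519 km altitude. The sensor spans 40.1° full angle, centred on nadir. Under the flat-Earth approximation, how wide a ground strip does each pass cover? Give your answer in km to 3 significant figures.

379 km

Half-angle = 40.1°/2 = 20.05°.
Swath width ≈ 2h·tan(θ/2) = 2 × 519 × tan(20.05°) = 378.8 km.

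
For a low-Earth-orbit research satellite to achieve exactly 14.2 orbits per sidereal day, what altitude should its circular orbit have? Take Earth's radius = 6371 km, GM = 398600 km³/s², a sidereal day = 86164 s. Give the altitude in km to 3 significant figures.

819 km

Required period T = 86164 / 14.2 = 6067.9 s.
From T = 2π√(a³/μ): a = (μ T²/4π²)^(1/3) = (398600 × 6067.9² / 4π²)^(1/3) = 7190 km.
Altitude h = a − R = 7190 − 6371 = 819 km.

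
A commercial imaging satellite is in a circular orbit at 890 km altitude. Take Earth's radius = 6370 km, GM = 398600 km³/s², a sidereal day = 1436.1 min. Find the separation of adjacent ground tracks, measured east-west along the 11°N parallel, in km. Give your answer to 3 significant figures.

Semi-major axis a = 6370 + 890 = 7260 km. Period T = 2π√(a³/μ) = 2π√(7260³/398600) = 6156.2 s = 102.60 min.
Node shift per orbit = (6156.2/86166) × 360° = 25.72°.
Equatorial spacing = 25.72 × 111.2 km/° = 2860 km.
At 11° latitude, spacing = 2860 × cos(11°) = 2807 km.

2810 km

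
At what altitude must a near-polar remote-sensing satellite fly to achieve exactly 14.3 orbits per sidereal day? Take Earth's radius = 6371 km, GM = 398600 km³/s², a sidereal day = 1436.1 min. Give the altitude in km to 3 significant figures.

786 km

Required period T = 86166 / 14.3 = 6025.6 s.
From T = 2π√(a³/μ): a = (μ T²/4π²)^(1/3) = (398600 × 6025.6² / 4π²)^(1/3) = 7157 km.
Altitude h = a − R = 7157 − 6371 = 786 km.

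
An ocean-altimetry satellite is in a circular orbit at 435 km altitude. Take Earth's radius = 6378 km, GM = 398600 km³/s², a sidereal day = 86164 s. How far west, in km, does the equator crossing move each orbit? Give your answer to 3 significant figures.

Semi-major axis a = 6378 + 435 = 6813 km. Period T = 2π√(a³/μ) = 2π√(6813³/398600) = 5596.5 s = 93.28 min.
During one orbit Earth rotates (5596.5 / 86164) × 360° = 23.38°.
At the equator that is 23.38° × (2π·6378/360) km/° = 23.38 × 111.3 = 2603 km.

2600 km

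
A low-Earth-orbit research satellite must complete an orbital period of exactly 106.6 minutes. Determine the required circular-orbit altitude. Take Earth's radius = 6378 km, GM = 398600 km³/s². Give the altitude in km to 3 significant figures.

T = 106.6 min = 6396.0 s.
From T = 2π√(a³/μ): a = (μ T²/4π²)^(1/3) = (398600 × 6396.0² / 4π²)^(1/3) = 7447 km.
Altitude h = a − R = 7447 − 6378 = 1069 km.

1070 km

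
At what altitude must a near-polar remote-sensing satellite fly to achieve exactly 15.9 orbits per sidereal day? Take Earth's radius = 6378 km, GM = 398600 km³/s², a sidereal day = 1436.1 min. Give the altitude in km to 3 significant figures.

Required period T = 86166 / 15.9 = 5419.2 s.
From T = 2π√(a³/μ): a = (μ T²/4π²)^(1/3) = (398600 × 5419.2² / 4π²)^(1/3) = 6668 km.
Altitude h = a − R = 6668 − 6378 = 290 km.

290 km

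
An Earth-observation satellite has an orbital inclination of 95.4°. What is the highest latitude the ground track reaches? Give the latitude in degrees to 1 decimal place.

84.6°

Retrograde orbit: the ground track reaches ±(180° − i) = ±(180 − 95.4) = ±84.6°.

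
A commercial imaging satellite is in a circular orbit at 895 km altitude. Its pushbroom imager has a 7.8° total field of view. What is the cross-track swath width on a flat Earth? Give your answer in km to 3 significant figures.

122 km

Half-angle = 7.8°/2 = 3.9°.
Swath width ≈ 2h·tan(θ/2) = 2 × 895 × tan(3.9°) = 122.0 km.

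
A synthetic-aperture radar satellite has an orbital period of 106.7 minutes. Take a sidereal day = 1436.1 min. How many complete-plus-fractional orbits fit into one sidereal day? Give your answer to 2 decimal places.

T = 106.7 min = 6402.0 s.
Orbits per sidereal day = 86166 / 6402.0 = 13.459.

13.46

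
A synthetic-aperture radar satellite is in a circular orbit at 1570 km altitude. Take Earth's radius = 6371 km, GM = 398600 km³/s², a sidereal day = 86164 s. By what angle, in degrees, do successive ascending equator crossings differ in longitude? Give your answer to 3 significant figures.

Semi-major axis a = 6371 + 1570 = 7941 km. Period T = 2π√(a³/μ) = 2π√(7941³/398600) = 7042.5 s = 117.37 min.
During one orbit Earth rotates (7042.5 / 86164) × 360° = 29.42°.

29.4°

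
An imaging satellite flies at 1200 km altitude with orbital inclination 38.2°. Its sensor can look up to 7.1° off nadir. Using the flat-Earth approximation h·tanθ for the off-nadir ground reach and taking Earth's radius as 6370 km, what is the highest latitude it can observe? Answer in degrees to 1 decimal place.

For a prograde orbit the ground track reaches latitude ±i = ±38.2°.
Sensor half-swath on the ground ≈ 1200·tan(7.1°) = 149 km = 1.34° of latitude.
Maximum observable latitude ≈ 38.2 + 1.34 = 39.5°.

39.5°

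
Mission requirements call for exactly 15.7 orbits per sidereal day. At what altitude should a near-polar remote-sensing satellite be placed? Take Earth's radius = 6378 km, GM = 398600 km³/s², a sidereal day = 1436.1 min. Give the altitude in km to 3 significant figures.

347 km

Required period T = 86166 / 15.7 = 5488.3 s.
From T = 2π√(a³/μ): a = (μ T²/4π²)^(1/3) = (398600 × 5488.3² / 4π²)^(1/3) = 6725 km.
Altitude h = a − R = 6725 − 6378 = 347 km.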